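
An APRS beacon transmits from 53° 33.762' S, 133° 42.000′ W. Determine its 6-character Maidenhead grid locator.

Offset from 180°W / 90°S: lon 46.3000°, lat 36.4373°.
Field (20°×10°, letters A–R): lon ⌊46.3000/20⌋ = 2 → C; lat ⌊36.4373/10⌋ = 3 → D.
Square (2°×1°, digits 0–9): lon ⌊6.3000/2⌋ = 3; lat ⌊6.4373/1⌋ = 6.
Subsquare (5′×2.5′, letters a–x): lon ⌊0.3000/0.0833333⌋ = 3 → d; lat ⌊0.4373/0.0416667⌋ = 10 → k.

CD36dk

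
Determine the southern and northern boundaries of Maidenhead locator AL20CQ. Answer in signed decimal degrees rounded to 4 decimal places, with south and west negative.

20.6667, 20.7083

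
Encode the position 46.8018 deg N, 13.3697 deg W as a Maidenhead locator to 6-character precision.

IN36ht

Shift to the Maidenhead origin (180°W, 90°S): lon 166.6303, lat 136.8018.
Field: lon ⌊166.6303/20⌋ = 8 → I; lat ⌊136.8018/10⌋ = 13 → N.
Square: lon ⌊6.6303/2⌋ = 3; lat ⌊6.8018/1⌋ = 6.
Subsquare: lon ⌊0.6303/0.0833333⌋ = 7 → h; lat ⌊0.8018/0.0416667⌋ = 19 → t.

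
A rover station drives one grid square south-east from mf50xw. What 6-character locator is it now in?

MF60av

Longitude subsquare x = 23; +1 → 24, wraps to 0 = a, carry into square.
Longitude square 5; +1 → 6.
Latitude subsquare w = 22; −1 → 21 = v.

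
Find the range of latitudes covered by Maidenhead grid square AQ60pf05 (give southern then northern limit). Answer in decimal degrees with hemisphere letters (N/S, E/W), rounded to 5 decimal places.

70.22917° N, 70.23333° N

Field A=0, Q=16: +0·20° lon, +16·10° lat → SW at lon -180°, lat 70°.
Square 6, 0: +6·2° lon, +0·1° lat → SW at lon -168°, lat 70°.
Subsquare p=15, f=5: +15·0.0833333° lon, +5·0.0416667° lat → SW at lon -166.75°, lat 70.2083°.
Extended square 0, 5: +0·0.00833333° lon, +5·0.00416667° lat → SW at lon -166.75°, lat 70.2292°.
Cell spans 0.00833333° lon × 0.00416667° lat.
south 70.22917° N, north 70.23333° N.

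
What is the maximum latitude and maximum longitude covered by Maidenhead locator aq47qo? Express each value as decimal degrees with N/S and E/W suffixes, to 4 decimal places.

Field A=0, Q=16: +0·20° lon, +16·10° lat → SW at lon -180°, lat 70°.
Square 4, 7: +4·2° lon, +7·1° lat → SW at lon -172°, lat 77°.
Subsquare q=16, o=14: +16·0.0833333° lon, +14·0.0416667° lat → SW at lon -170.667°, lat 77.5833°.
Cell spans 0.0833333° lon × 0.0416667° lat. NE corner is SW corner plus one full cell.
latitude 77.6250° N, longitude 170.5833° W.

77.6250° N, 170.5833° W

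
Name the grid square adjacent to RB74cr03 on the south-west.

RB74br92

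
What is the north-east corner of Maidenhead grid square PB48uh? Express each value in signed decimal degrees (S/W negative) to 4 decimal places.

Field P=15, B=1: +15·20° lon, +1·10° lat → SW at lon 120°, lat -80°.
Square 4, 8: +4·2° lon, +8·1° lat → SW at lon 128°, lat -72°.
Subsquare u=20, h=7: +20·0.0833333° lon, +7·0.0416667° lat → SW at lon 129.667°, lat -71.7083°.
Cell spans 0.0833333° lon × 0.0416667° lat. NE corner is SW corner plus one full cell.
latitude -71.6667, longitude 129.7500.

-71.6667, 129.7500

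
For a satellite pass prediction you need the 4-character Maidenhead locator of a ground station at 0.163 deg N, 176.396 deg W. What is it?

Offset from 180°W / 90°S: lon 3.60°, lat 90.16°.
Field: 3.60/20 → 0 → A, 90.16/10 → 9 → J; chars AJ.
Square: 3.60/2 → 1, 0.16/1 → 0; chars 10.

AJ10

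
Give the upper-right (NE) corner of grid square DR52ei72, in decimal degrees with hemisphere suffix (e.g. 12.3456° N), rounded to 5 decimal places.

82.34583° N, 109.60000° W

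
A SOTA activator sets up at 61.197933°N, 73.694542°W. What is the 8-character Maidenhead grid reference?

FP31de67

Add 180° to longitude and 90° to latitude: 106.30546, 151.19793.
Field: 106.30546/20 → 5 → F, 151.19793/10 → 15 → P; chars FP.
Square: 6.30546/2 → 3, 1.19793/1 → 1; chars 31.
Subsquare: 0.30546/0.0833333 → 3 → d, 0.19793/0.0416667 → 4 → e; chars de.
Extended square: 0.05546/0.00833333 → 6, 0.03127/0.00416667 → 7; chars 67.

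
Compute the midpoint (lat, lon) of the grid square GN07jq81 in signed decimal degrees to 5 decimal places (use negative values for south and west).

Field G=6, N=13: +6·20° lon, +13·10° lat → SW at lon -60°, lat 40°.
Square 0, 7: +0·2° lon, +7·1° lat → SW at lon -60°, lat 47°.
Subsquare j=9, q=16: +9·0.0833333° lon, +16·0.0416667° lat → SW at lon -59.25°, lat 47.6667°.
Extended square 8, 1: +8·0.00833333° lon, +1·0.00416667° lat → SW at lon -59.1833°, lat 47.6708°.
Cell spans 0.00833333° lon × 0.00416667° lat. Centre is SW corner plus half of each.
latitude 47.67292, longitude -59.17917.

47.67292, -59.17917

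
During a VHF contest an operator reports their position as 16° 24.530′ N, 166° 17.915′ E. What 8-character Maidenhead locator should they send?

RK36dj58

Offset from 180°W / 90°S: lon 346.29858°, lat 106.40883°.
Field: 346.29858/20 → 17 → R, 106.40883/10 → 10 → K; chars RK.
Square: 6.29858/2 → 3, 6.40883/1 → 6; chars 36.
Subsquare: 0.29858/0.0833333 → 3 → d, 0.40883/0.0416667 → 9 → j; chars dj.
Extended square: 0.04858/0.00833333 → 5, 0.03383/0.00416667 → 8; chars 58.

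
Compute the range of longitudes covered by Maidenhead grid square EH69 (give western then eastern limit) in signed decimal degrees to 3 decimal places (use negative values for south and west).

-88.000, -86.000

Field E=4, H=7: +4·20° lon, +7·10° lat → SW at lon -100°, lat -20°.
Square 6, 9: +6·2° lon, +9·1° lat → SW at lon -88°, lat -11°.
Cell spans 2° lon × 1° lat.
west -88.000, east -86.000.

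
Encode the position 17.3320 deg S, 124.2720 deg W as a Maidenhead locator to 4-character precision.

CH72

Shift to the Maidenhead origin (180°W, 90°S): lon 55.73, lat 72.67.
Field (20°×10°, letters A–R): 55.73/20 → 2 → C, 72.67/10 → 7 → H; chars CH.
Square (2°×1°, digits 0–9): 15.73/2 → 7, 2.67/1 → 2; chars 72.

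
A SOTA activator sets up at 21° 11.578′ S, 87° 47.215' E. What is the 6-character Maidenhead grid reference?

NG38vt

Offset from 180°W / 90°S: lon 267.7869°, lat 68.8070°.
Field: 267.7869/20 → 13 → N, 68.8070/10 → 6 → G; chars NG.
Square: 7.7869/2 → 3, 8.8070/1 → 8; chars 38.
Subsquare: 1.7869/0.0833333 → 21 → v, 0.8070/0.0416667 → 19 → t; chars vt.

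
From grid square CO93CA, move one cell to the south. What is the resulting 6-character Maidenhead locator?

CO92cx

Latitude subsquare a = 0; −1 → -1, wraps to 23 = x, carry into square.
Latitude square 3; −1 → 2.
The longitude characters are unchanged.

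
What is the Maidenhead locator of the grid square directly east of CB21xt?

Longitude subsquare x = 23; +1 → 24, wraps to 0 = a, carry into square.
Longitude square 2; +1 → 3.
The latitude characters are unchanged.

CB31at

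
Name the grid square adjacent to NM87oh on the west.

NM87nh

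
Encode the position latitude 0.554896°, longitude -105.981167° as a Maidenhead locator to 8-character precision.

DJ70an23

Add 180° to longitude and 90° to latitude: 74.01883, 90.55490.
Field: 74.01883/20 → 3 → D, 90.55490/10 → 9 → J; chars DJ.
Square: 14.01883/2 → 7, 0.55490/1 → 0; chars 70.
Subsquare: 0.01883/0.0833333 → 0 → a, 0.55490/0.0416667 → 13 → n; chars an.
Extended square: 0.01883/0.00833333 → 2, 0.01323/0.00416667 → 3; chars 23.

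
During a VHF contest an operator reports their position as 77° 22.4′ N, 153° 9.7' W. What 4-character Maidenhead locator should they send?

Add 180° to longitude and 90° to latitude: 26.84, 167.37.
Field: 26.84/20 → 1 → B, 167.37/10 → 16 → Q; chars BQ.
Square: 6.84/2 → 3, 7.37/1 → 7; chars 37.

BQ37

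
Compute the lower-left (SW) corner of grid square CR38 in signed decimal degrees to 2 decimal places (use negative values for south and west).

Field C=2, R=17: +2·20° lon, +17·10° lat → SW at lon -140°, lat 80°.
Square 3, 8: +3·2° lon, +8·1° lat → SW at lon -134°, lat 88°.
latitude 88.00, longitude -134.00.

88.00, -134.00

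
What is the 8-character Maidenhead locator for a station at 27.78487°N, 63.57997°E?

Add 180° to longitude and 90° to latitude: 243.57997, 117.78487.
Field: lon ⌊243.57997/20⌋ = 12 → M; lat ⌊117.78487/10⌋ = 11 → L.
Square: lon ⌊3.57997/2⌋ = 1; lat ⌊7.78487/1⌋ = 7.
Subsquare: lon ⌊1.57997/0.0833333⌋ = 18 → s; lat ⌊0.78487/0.0416667⌋ = 18 → s.
Extended square: lon ⌊0.07997/0.00833333⌋ = 9; lat ⌊0.03487/0.00416667⌋ = 8.

ML17ss98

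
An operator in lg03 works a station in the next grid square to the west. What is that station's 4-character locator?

Longitude square 0; −1 → -1, wraps to 9, carry into field.
Longitude field L = 11; −1 → 10 = K.
The latitude characters are unchanged.

KG93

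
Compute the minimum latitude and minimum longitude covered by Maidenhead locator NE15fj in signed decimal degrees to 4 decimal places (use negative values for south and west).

Field N=13, E=4: +13·20° lon, +4·10° lat → SW at lon 80°, lat -50°.
Square 1, 5: +1·2° lon, +5·1° lat → SW at lon 82°, lat -45°.
Subsquare f=5, j=9: +5·0.0833333° lon, +9·0.0416667° lat → SW at lon 82.4167°, lat -44.625°.
latitude -44.6250, longitude 82.4167.

-44.6250, 82.4167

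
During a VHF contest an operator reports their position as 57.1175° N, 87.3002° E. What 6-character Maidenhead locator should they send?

NO37pc

Offset from 180°W / 90°S: lon 267.3002°, lat 147.1175°.
Field: 267.3002/20 → 13 → N, 147.1175/10 → 14 → O; chars NO.
Square: 7.3002/2 → 3, 7.1175/1 → 7; chars 37.
Subsquare: 1.3002/0.0833333 → 15 → p, 0.1175/0.0416667 → 2 → c; chars pc.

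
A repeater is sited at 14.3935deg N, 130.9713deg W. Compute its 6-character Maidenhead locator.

Offset from 180°W / 90°S: lon 49.0287°, lat 104.3935°.
Field: 49.0287/20 → 2 → C, 104.3935/10 → 10 → K; chars CK.
Square: 9.0287/2 → 4, 4.3935/1 → 4; chars 44.
Subsquare: 1.0287/0.0833333 → 12 → m, 0.3935/0.0416667 → 9 → j; chars mj.

CK44mj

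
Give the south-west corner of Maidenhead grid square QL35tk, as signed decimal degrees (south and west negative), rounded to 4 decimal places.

25.4167, 147.5833

Field Q=16, L=11: +16·20° lon, +11·10° lat → SW at lon 140°, lat 20°.
Square 3, 5: +3·2° lon, +5·1° lat → SW at lon 146°, lat 25°.
Subsquare t=19, k=10: +19·0.0833333° lon, +10·0.0416667° lat → SW at lon 147.583°, lat 25.4167°.
latitude 25.4167, longitude 147.5833.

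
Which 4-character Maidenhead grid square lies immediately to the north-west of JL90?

Longitude square 9; −1 → 8.
Latitude square 0; +1 → 1.

JL81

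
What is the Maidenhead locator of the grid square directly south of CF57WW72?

CF57ww71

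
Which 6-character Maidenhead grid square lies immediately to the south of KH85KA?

KH84kx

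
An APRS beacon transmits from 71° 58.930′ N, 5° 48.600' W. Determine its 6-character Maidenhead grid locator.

Shift to the Maidenhead origin (180°W, 90°S): lon 174.1900, lat 161.9822.
Field: 174.1900/20 → 8 → I, 161.9822/10 → 16 → Q; chars IQ.
Square: 14.1900/2 → 7, 1.9822/1 → 1; chars 71.
Subsquare: 0.1900/0.0833333 → 2 → c, 0.9822/0.0416667 → 23 → x; chars cx.

IQ71cx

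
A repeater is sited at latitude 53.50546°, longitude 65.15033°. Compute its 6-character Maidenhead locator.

Offset from 180°W / 90°S: lon 245.1503°, lat 143.5055°.
Field: 245.1503/20 → 12 → M, 143.5055/10 → 14 → O; chars MO.
Square: 5.1503/2 → 2, 3.5055/1 → 3; chars 23.
Subsquare: 1.1503/0.0833333 → 13 → n, 0.5055/0.0416667 → 12 → m; chars nm.

MO23nm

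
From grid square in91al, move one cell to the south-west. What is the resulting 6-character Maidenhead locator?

IN81xk

Longitude subsquare a = 0; −1 → -1, wraps to 23 = x, carry into square.
Longitude square 9; −1 → 8.
Latitude subsquare l = 11; −1 → 10 = k.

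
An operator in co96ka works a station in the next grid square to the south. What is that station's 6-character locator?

CO95kx

Latitude subsquare a = 0; −1 → -1, wraps to 23 = x, carry into square.
Latitude square 6; −1 → 5.
The longitude characters are unchanged.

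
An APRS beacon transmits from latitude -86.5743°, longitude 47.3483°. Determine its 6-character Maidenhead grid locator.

Add 180° to longitude and 90° to latitude: 227.3483, 3.4257.
Field (20°×10°, letters A–R): 227.3483/20 → 11 → L, 3.4257/10 → 0 → A; chars LA.
Square (2°×1°, digits 0–9): 7.3483/2 → 3, 3.4257/1 → 3; chars 33.
Subsquare (5′×2.5′, letters a–x): 1.3483/0.0833333 → 16 → q, 0.4257/0.0416667 → 10 → k; chars qk.

LA33qk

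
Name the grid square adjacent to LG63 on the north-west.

LG54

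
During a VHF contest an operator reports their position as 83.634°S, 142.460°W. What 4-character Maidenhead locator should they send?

BA86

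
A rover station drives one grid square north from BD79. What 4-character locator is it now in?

BE70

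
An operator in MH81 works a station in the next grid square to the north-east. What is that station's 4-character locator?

MH92

Longitude square 8; +1 → 9.
Latitude square 1; +1 → 2.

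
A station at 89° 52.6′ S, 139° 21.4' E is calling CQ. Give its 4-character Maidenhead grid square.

Add 180° to longitude and 90° to latitude: 319.36, 0.12.
Field: lon ⌊319.36/20⌋ = 15 → P; lat ⌊0.12/10⌋ = 0 → A.
Square: lon ⌊19.36/2⌋ = 9; lat ⌊0.12/1⌋ = 0.

PA90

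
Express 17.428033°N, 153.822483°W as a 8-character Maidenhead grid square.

Add 180° to longitude and 90° to latitude: 26.17752, 107.42803.
Field: lon ⌊26.17752/20⌋ = 1 → B; lat ⌊107.42803/10⌋ = 10 → K.
Square: lon ⌊6.17752/2⌋ = 3; lat ⌊7.42803/1⌋ = 7.
Subsquare: lon ⌊0.17752/0.0833333⌋ = 2 → c; lat ⌊0.42803/0.0416667⌋ = 10 → k.
Extended square: lon ⌊0.01085/0.00833333⌋ = 1; lat ⌊0.01137/0.00416667⌋ = 2.

BK37ck12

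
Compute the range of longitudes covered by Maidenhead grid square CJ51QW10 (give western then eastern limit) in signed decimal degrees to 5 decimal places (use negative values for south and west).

Field C=2, J=9: +2·20° lon, +9·10° lat → SW at lon -140°, lat 0°.
Square 5, 1: +5·2° lon, +1·1° lat → SW at lon -130°, lat 1°.
Subsquare q=16, w=22: +16·0.0833333° lon, +22·0.0416667° lat → SW at lon -128.667°, lat 1.91667°.
Extended square 1, 0: +1·0.00833333° lon, +0·0.00416667° lat → SW at lon -128.658°, lat 1.91667°.
Cell spans 0.00833333° lon × 0.00416667° lat.
west -128.65833, east -128.65000.

-128.65833, -128.65000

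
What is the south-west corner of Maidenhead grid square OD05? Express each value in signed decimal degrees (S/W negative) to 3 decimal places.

-55.000, 100.000

Field O=14, D=3: +14·20° lon, +3·10° lat → SW at lon 100°, lat -60°.
Square 0, 5: +0·2° lon, +5·1° lat → SW at lon 100°, lat -55°.
latitude -55.000, longitude 100.000.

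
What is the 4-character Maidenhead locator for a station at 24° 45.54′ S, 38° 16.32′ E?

KG95

Add 180° to longitude and 90° to latitude: 218.27, 65.24.
Field: lon ⌊218.27/20⌋ = 10 → K; lat ⌊65.24/10⌋ = 6 → G.
Square: lon ⌊18.27/2⌋ = 9; lat ⌊5.24/1⌋ = 5.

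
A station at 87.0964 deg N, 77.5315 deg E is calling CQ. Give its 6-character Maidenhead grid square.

MR87sc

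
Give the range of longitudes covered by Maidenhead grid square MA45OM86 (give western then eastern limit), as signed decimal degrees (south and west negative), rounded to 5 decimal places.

Field M=12, A=0: +12·20° lon, +0·10° lat → SW at lon 60°, lat -90°.
Square 4, 5: +4·2° lon, +5·1° lat → SW at lon 68°, lat -85°.
Subsquare o=14, m=12: +14·0.0833333° lon, +12·0.0416667° lat → SW at lon 69.1667°, lat -84.5°.
Extended square 8, 6: +8·0.00833333° lon, +6·0.00416667° lat → SW at lon 69.2333°, lat -84.475°.
Cell spans 0.00833333° lon × 0.00416667° lat.
west 69.23333, east 69.24167.

69.23333, 69.24167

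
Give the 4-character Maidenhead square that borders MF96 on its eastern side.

NF06

Longitude square 9; +1 → 10, wraps to 0, carry into field.
Longitude field M = 12; +1 → 13 = N.
The latitude characters are unchanged.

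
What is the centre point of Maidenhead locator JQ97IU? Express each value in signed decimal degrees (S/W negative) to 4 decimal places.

77.8542, 18.7083

Field J=9, Q=16: +9·20° lon, +16·10° lat → SW at lon 0°, lat 70°.
Square 9, 7: +9·2° lon, +7·1° lat → SW at lon 18°, lat 77°.
Subsquare i=8, u=20: +8·0.0833333° lon, +20·0.0416667° lat → SW at lon 18.6667°, lat 77.8333°.
Cell spans 0.0833333° lon × 0.0416667° lat. Centre is SW corner plus half of each.
latitude 77.8542, longitude 18.7083.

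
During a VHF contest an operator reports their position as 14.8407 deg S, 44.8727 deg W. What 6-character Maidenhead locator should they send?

GH75nd

Shift to the Maidenhead origin (180°W, 90°S): lon 135.1273, lat 75.1593.
Field: lon ⌊135.1273/20⌋ = 6 → G; lat ⌊75.1593/10⌋ = 7 → H.
Square: lon ⌊15.1273/2⌋ = 7; lat ⌊5.1593/1⌋ = 5.
Subsquare: lon ⌊1.1273/0.0833333⌋ = 13 → n; lat ⌊0.1593/0.0416667⌋ = 3 → d.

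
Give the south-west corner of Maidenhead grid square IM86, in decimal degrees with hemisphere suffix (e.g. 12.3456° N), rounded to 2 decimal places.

36.00° N, 4.00° W

Field I=8, M=12: +8·20° lon, +12·10° lat → SW at lon -20°, lat 30°.
Square 8, 6: +8·2° lon, +6·1° lat → SW at lon -4°, lat 36°.
latitude 36.00° N, longitude 4.00° W.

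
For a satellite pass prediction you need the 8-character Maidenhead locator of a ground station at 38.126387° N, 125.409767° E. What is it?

PM28qd90

Add 180° to longitude and 90° to latitude: 305.40977, 128.12639.
Field (20°×10°, letters A–R): 305.40977/20 → 15 → P, 128.12639/10 → 12 → M; chars PM.
Square (2°×1°, digits 0–9): 5.40977/2 → 2, 8.12639/1 → 8; chars 28.
Subsquare (5′×2.5′, letters a–x): 1.40977/0.0833333 → 16 → q, 0.12639/0.0416667 → 3 → d; chars qd.
Extended square (30″×15″, digits 0–9): 0.07643/0.00833333 → 9, 0.00139/0.00416667 → 0; chars 90.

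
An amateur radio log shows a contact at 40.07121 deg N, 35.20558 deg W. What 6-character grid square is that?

HN20jb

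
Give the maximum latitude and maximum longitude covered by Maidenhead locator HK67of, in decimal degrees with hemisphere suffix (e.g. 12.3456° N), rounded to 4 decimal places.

17.2500° N, 26.7500° W

Field H=7, K=10: +7·20° lon, +10·10° lat → SW at lon -40°, lat 10°.
Square 6, 7: +6·2° lon, +7·1° lat → SW at lon -28°, lat 17°.
Subsquare o=14, f=5: +14·0.0833333° lon, +5·0.0416667° lat → SW at lon -26.8333°, lat 17.2083°.
Cell spans 0.0833333° lon × 0.0416667° lat. NE corner is SW corner plus one full cell.
latitude 17.2500° N, longitude 26.7500° W.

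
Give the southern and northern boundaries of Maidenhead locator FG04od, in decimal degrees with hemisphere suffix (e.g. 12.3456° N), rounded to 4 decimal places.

Field F=5, G=6: +5·20° lon, +6·10° lat → SW at lon -80°, lat -30°.
Square 0, 4: +0·2° lon, +4·1° lat → SW at lon -80°, lat -26°.
Subsquare o=14, d=3: +14·0.0833333° lon, +3·0.0416667° lat → SW at lon -78.8333°, lat -25.875°.
Cell spans 0.0833333° lon × 0.0416667° lat.
south 25.8750° S, north 25.8333° S.

25.8750° S, 25.8333° S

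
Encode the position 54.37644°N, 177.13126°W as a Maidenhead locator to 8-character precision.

Offset from 180°W / 90°S: lon 2.86874°, lat 144.37644°.
Field: 2.86874/20 → 0 → A, 144.37644/10 → 14 → O; chars AO.
Square: 2.86874/2 → 1, 4.37644/1 → 4; chars 14.
Subsquare: 0.86874/0.0833333 → 10 → k, 0.37644/0.0416667 → 9 → j; chars kj.
Extended square: 0.03541/0.00833333 → 4, 0.00144/0.00416667 → 0; chars 40.

AO14kj40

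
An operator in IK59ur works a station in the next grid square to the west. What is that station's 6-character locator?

IK59tr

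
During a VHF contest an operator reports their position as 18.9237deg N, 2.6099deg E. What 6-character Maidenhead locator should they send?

JK18hw

Shift to the Maidenhead origin (180°W, 90°S): lon 182.6099, lat 108.9237.
Field: lon ⌊182.6099/20⌋ = 9 → J; lat ⌊108.9237/10⌋ = 10 → K.
Square: lon ⌊2.6099/2⌋ = 1; lat ⌊8.9237/1⌋ = 8.
Subsquare: lon ⌊0.6099/0.0833333⌋ = 7 → h; lat ⌊0.9237/0.0416667⌋ = 22 → w.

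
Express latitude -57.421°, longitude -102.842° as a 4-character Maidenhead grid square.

DD82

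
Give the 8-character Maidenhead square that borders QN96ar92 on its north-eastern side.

QN96br03

Longitude extended square 9; +1 → 10, wraps to 0, carry into subsquare.
Longitude subsquare a = 0; +1 → 1 = b.
Latitude extended square 2; +1 → 3.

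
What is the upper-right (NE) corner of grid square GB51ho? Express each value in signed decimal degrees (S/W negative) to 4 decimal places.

-78.3750, -49.3333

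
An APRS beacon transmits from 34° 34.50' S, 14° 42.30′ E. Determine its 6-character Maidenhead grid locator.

Offset from 180°W / 90°S: lon 194.7050°, lat 55.4250°.
Field (20°×10°, letters A–R): lon ⌊194.7050/20⌋ = 9 → J; lat ⌊55.4250/10⌋ = 5 → F.
Square (2°×1°, digits 0–9): lon ⌊14.7050/2⌋ = 7; lat ⌊5.4250/1⌋ = 5.
Subsquare (5′×2.5′, letters a–x): lon ⌊0.7050/0.0833333⌋ = 8 → i; lat ⌊0.4250/0.0416667⌋ = 10 → k.

JF75ik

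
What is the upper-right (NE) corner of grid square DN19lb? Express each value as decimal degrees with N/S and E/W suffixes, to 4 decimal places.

Field D=3, N=13: +3·20° lon, +13·10° lat → SW at lon -120°, lat 40°.
Square 1, 9: +1·2° lon, +9·1° lat → SW at lon -118°, lat 49°.
Subsquare l=11, b=1: +11·0.0833333° lon, +1·0.0416667° lat → SW at lon -117.083°, lat 49.0417°.
Cell spans 0.0833333° lon × 0.0416667° lat. NE corner is SW corner plus one full cell.
latitude 49.0833° N, longitude 117.0000° W.

49.0833° N, 117.0000° W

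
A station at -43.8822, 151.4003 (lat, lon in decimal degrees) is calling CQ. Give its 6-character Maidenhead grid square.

QE56qc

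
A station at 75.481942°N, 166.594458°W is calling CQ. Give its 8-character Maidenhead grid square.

AQ65ql85

Offset from 180°W / 90°S: lon 13.40554°, lat 165.48194°.
Field (20°×10°, letters A–R): 13.40554/20 → 0 → A, 165.48194/10 → 16 → Q; chars AQ.
Square (2°×1°, digits 0–9): 13.40554/2 → 6, 5.48194/1 → 5; chars 65.
Subsquare (5′×2.5′, letters a–x): 1.40554/0.0833333 → 16 → q, 0.48194/0.0416667 → 11 → l; chars ql.
Extended square (30″×15″, digits 0–9): 0.07221/0.00833333 → 8, 0.02361/0.00416667 → 5; chars 85.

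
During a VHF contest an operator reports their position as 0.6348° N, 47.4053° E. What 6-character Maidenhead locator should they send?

LJ30qp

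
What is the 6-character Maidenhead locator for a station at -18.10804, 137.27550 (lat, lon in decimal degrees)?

PH81pv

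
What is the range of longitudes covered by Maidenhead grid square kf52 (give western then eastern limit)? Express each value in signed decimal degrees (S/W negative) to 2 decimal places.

Field K=10, F=5: +10·20° lon, +5·10° lat → SW at lon 20°, lat -40°.
Square 5, 2: +5·2° lon, +2·1° lat → SW at lon 30°, lat -38°.
Cell spans 2° lon × 1° lat.
west 30.00, east 32.00.

30.00, 32.00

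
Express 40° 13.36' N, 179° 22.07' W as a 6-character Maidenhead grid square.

Add 180° to longitude and 90° to latitude: 0.6322, 130.2227.
Field: lon ⌊0.6322/20⌋ = 0 → A; lat ⌊130.2227/10⌋ = 13 → N.
Square: lon ⌊0.6322/2⌋ = 0; lat ⌊0.2227/1⌋ = 0.
Subsquare: lon ⌊0.6322/0.0833333⌋ = 7 → h; lat ⌊0.2227/0.0416667⌋ = 5 → f.

AN00hf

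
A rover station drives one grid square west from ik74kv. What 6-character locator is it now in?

IK74jv

Longitude subsquare k = 10; −1 → 9 = j.
The latitude characters are unchanged.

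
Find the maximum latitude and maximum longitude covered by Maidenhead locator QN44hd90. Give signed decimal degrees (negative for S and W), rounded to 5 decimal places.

Field Q=16, N=13: +16·20° lon, +13·10° lat → SW at lon 140°, lat 40°.
Square 4, 4: +4·2° lon, +4·1° lat → SW at lon 148°, lat 44°.
Subsquare h=7, d=3: +7·0.0833333° lon, +3·0.0416667° lat → SW at lon 148.583°, lat 44.125°.
Extended square 9, 0: +9·0.00833333° lon, +0·0.00416667° lat → SW at lon 148.658°, lat 44.125°.
Cell spans 0.00833333° lon × 0.00416667° lat. NE corner is SW corner plus one full cell.
latitude 44.12917, longitude 148.66667.

44.12917, 148.66667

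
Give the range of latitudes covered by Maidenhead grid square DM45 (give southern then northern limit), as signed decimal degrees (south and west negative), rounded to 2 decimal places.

35.00, 36.00

Field D=3, M=12: +3·20° lon, +12·10° lat → SW at lon -120°, lat 30°.
Square 4, 5: +4·2° lon, +5·1° lat → SW at lon -112°, lat 35°.
Cell spans 2° lon × 1° lat.
south 35.00, north 36.00.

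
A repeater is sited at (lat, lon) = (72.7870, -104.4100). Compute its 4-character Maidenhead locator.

DQ72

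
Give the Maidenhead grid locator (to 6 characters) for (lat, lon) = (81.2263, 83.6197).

NR11tf

Add 180° to longitude and 90° to latitude: 263.6197, 171.2263.
Field: lon ⌊263.6197/20⌋ = 13 → N; lat ⌊171.2263/10⌋ = 17 → R.
Square: lon ⌊3.6197/2⌋ = 1; lat ⌊1.2263/1⌋ = 1.
Subsquare: lon ⌊1.6197/0.0833333⌋ = 19 → t; lat ⌊0.2263/0.0416667⌋ = 5 → f.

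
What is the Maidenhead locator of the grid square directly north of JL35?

Latitude square 5; +1 → 6.
The longitude characters are unchanged.

JL36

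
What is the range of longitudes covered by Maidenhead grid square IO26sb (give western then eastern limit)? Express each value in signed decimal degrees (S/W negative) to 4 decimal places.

-14.5000, -14.4167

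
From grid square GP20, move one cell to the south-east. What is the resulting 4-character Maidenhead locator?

GO39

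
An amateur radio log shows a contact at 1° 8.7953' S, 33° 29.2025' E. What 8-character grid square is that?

KI68ru84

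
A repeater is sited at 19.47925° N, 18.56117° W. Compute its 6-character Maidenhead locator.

Offset from 180°W / 90°S: lon 161.4388°, lat 109.4793°.
Field (20°×10°, letters A–R): 161.4388/20 → 8 → I, 109.4793/10 → 10 → K; chars IK.
Square (2°×1°, digits 0–9): 1.4388/2 → 0, 9.4793/1 → 9; chars 09.
Subsquare (5′×2.5′, letters a–x): 1.4388/0.0833333 → 17 → r, 0.4793/0.0416667 → 11 → l; chars rl.

IK09rl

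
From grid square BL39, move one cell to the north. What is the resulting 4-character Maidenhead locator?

Latitude square 9; +1 → 10, wraps to 0, carry into field.
Latitude field L = 11; +1 → 12 = M.
The longitude characters are unchanged.

BM30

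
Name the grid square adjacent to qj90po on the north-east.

Longitude subsquare p = 15; +1 → 16 = q.
Latitude subsquare o = 14; +1 → 15 = p.

QJ90qp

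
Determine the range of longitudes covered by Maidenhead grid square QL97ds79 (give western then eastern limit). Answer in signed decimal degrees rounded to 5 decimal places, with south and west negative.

Field Q=16, L=11: +16·20° lon, +11·10° lat → SW at lon 140°, lat 20°.
Square 9, 7: +9·2° lon, +7·1° lat → SW at lon 158°, lat 27°.
Subsquare d=3, s=18: +3·0.0833333° lon, +18·0.0416667° lat → SW at lon 158.25°, lat 27.75°.
Extended square 7, 9: +7·0.00833333° lon, +9·0.00416667° lat → SW at lon 158.308°, lat 27.7875°.
Cell spans 0.00833333° lon × 0.00416667° lat.
west 158.30833, east 158.31667.

158.30833, 158.31667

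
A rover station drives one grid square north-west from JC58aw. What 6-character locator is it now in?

Longitude subsquare a = 0; −1 → -1, wraps to 23 = x, carry into square.
Longitude square 5; −1 → 4.
Latitude subsquare w = 22; +1 → 23 = x.

JC48xx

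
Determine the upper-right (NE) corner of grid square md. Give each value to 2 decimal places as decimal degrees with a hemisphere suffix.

50.00° S, 80.00° E

Field M=12, D=3: +12·20° lon, +3·10° lat → SW at lon 60°, lat -60°.
Cell spans 20° lon × 10° lat. NE corner is SW corner plus one full cell.
latitude 50.00° S, longitude 80.00° E.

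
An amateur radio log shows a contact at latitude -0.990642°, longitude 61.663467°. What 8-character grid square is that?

Add 180° to longitude and 90° to latitude: 241.66347, 89.00936.
Field: lon ⌊241.66347/20⌋ = 12 → M; lat ⌊89.00936/10⌋ = 8 → I.
Square: lon ⌊1.66347/2⌋ = 0; lat ⌊9.00936/1⌋ = 9.
Subsquare: lon ⌊1.66347/0.0833333⌋ = 19 → t; lat ⌊0.00936/0.0416667⌋ = 0 → a.
Extended square: lon ⌊0.08013/0.00833333⌋ = 9; lat ⌊0.00936/0.00416667⌋ = 2.

MI09ta92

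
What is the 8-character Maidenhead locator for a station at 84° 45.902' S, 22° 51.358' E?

KA15kf26

Shift to the Maidenhead origin (180°W, 90°S): lon 202.85597, lat 5.23497.
Field: lon ⌊202.85597/20⌋ = 10 → K; lat ⌊5.23497/10⌋ = 0 → A.
Square: lon ⌊2.85597/2⌋ = 1; lat ⌊5.23497/1⌋ = 5.
Subsquare: lon ⌊0.85597/0.0833333⌋ = 10 → k; lat ⌊0.23497/0.0416667⌋ = 5 → f.
Extended square: lon ⌊0.02263/0.00833333⌋ = 2; lat ⌊0.02663/0.00416667⌋ = 6.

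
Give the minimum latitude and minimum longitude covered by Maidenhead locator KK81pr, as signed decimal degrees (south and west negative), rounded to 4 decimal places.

Field K=10, K=10: +10·20° lon, +10·10° lat → SW at lon 20°, lat 10°.
Square 8, 1: +8·2° lon, +1·1° lat → SW at lon 36°, lat 11°.
Subsquare p=15, r=17: +15·0.0833333° lon, +17·0.0416667° lat → SW at lon 37.25°, lat 11.7083°.
latitude 11.7083, longitude 37.2500.

11.7083, 37.2500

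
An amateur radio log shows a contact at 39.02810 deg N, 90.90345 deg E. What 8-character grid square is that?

NM59ka86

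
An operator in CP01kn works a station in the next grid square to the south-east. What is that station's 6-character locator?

Longitude subsquare k = 10; +1 → 11 = l.
Latitude subsquare n = 13; −1 → 12 = m.

CP01lm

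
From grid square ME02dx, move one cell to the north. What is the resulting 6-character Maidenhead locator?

Latitude subsquare x = 23; +1 → 24, wraps to 0 = a, carry into square.
Latitude square 2; +1 → 3.
The longitude characters are unchanged.

ME03da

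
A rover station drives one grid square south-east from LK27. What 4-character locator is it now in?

Longitude square 2; +1 → 3.
Latitude square 7; −1 → 6.

LK36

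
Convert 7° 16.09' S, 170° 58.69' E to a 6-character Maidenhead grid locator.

Offset from 180°W / 90°S: lon 350.9782°, lat 82.7318°.
Field: 350.9782/20 → 17 → R, 82.7318/10 → 8 → I; chars RI.
Square: 10.9782/2 → 5, 2.7318/1 → 2; chars 52.
Subsquare: 0.9782/0.0833333 → 11 → l, 0.7318/0.0416667 → 17 → r; chars lr.

RI52lr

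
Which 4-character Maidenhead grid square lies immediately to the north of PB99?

PC90

Latitude square 9; +1 → 10, wraps to 0, carry into field.
Latitude field B = 1; +1 → 2 = C.
The longitude characters are unchanged.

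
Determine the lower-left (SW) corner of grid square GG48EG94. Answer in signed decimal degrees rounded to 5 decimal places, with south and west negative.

Field G=6, G=6: +6·20° lon, +6·10° lat → SW at lon -60°, lat -30°.
Square 4, 8: +4·2° lon, +8·1° lat → SW at lon -52°, lat -22°.
Subsquare e=4, g=6: +4·0.0833333° lon, +6·0.0416667° lat → SW at lon -51.6667°, lat -21.75°.
Extended square 9, 4: +9·0.00833333° lon, +4·0.00416667° lat → SW at lon -51.5917°, lat -21.7333°.
latitude -21.73333, longitude -51.59167.

-21.73333, -51.59167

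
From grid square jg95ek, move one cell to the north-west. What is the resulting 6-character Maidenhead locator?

JG95dl

Longitude subsquare e = 4; −1 → 3 = d.
Latitude subsquare k = 10; +1 → 11 = l.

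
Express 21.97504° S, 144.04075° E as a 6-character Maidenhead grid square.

QG28aa

Offset from 180°W / 90°S: lon 324.0408°, lat 68.0250°.
Field: 324.0408/20 → 16 → Q, 68.0250/10 → 6 → G; chars QG.
Square: 4.0408/2 → 2, 8.0250/1 → 8; chars 28.
Subsquare: 0.0408/0.0833333 → 0 → a, 0.0250/0.0416667 → 0 → a; chars aa.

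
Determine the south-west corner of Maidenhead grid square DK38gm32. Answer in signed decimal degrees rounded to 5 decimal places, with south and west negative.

18.50833, -113.47500

Field D=3, K=10: +3·20° lon, +10·10° lat → SW at lon -120°, lat 10°.
Square 3, 8: +3·2° lon, +8·1° lat → SW at lon -114°, lat 18°.
Subsquare g=6, m=12: +6·0.0833333° lon, +12·0.0416667° lat → SW at lon -113.5°, lat 18.5°.
Extended square 3, 2: +3·0.00833333° lon, +2·0.00416667° lat → SW at lon -113.475°, lat 18.5083°.
latitude 18.50833, longitude -113.47500.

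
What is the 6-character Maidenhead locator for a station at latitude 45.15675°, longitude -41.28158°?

Offset from 180°W / 90°S: lon 138.7184°, lat 135.1567°.
Field: lon ⌊138.7184/20⌋ = 6 → G; lat ⌊135.1567/10⌋ = 13 → N.
Square: lon ⌊18.7184/2⌋ = 9; lat ⌊5.1567/1⌋ = 5.
Subsquare: lon ⌊0.7184/0.0833333⌋ = 8 → i; lat ⌊0.1567/0.0416667⌋ = 3 → d.

GN95id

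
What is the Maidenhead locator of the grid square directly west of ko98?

Longitude square 9; −1 → 8.
The latitude characters are unchanged.

KO88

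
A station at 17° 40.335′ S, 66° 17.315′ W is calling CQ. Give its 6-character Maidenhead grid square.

FH62uh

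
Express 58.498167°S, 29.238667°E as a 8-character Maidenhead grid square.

KD41om80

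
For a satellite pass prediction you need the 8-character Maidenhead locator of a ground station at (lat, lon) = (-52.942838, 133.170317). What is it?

PD67ob03

Shift to the Maidenhead origin (180°W, 90°S): lon 313.17032, lat 37.05716.
Field (20°×10°, letters A–R): 313.17032/20 → 15 → P, 37.05716/10 → 3 → D; chars PD.
Square (2°×1°, digits 0–9): 13.17032/2 → 6, 7.05716/1 → 7; chars 67.
Subsquare (5′×2.5′, letters a–x): 1.17032/0.0833333 → 14 → o, 0.05716/0.0416667 → 1 → b; chars ob.
Extended square (30″×15″, digits 0–9): 0.00365/0.00833333 → 0, 0.01550/0.00416667 → 3; chars 03.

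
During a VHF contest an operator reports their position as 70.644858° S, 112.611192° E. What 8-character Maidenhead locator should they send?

Add 180° to longitude and 90° to latitude: 292.61119, 19.35514.
Field: lon ⌊292.61119/20⌋ = 14 → O; lat ⌊19.35514/10⌋ = 1 → B.
Square: lon ⌊12.61119/2⌋ = 6; lat ⌊9.35514/1⌋ = 9.
Subsquare: lon ⌊0.61119/0.0833333⌋ = 7 → h; lat ⌊0.35514/0.0416667⌋ = 8 → i.
Extended square: lon ⌊0.02786/0.00833333⌋ = 3; lat ⌊0.02181/0.00416667⌋ = 5.

OB69hi35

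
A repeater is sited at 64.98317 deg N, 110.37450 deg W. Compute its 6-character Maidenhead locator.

DP44tx

Add 180° to longitude and 90° to latitude: 69.6255, 154.9832.
Field: lon ⌊69.6255/20⌋ = 3 → D; lat ⌊154.9832/10⌋ = 15 → P.
Square: lon ⌊9.6255/2⌋ = 4; lat ⌊4.9832/1⌋ = 4.
Subsquare: lon ⌊1.6255/0.0833333⌋ = 19 → t; lat ⌊0.9832/0.0416667⌋ = 23 → x.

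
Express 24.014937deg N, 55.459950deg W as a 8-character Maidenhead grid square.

GL24ga43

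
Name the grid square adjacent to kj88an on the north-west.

Longitude subsquare a = 0; −1 → -1, wraps to 23 = x, carry into square.
Longitude square 8; −1 → 7.
Latitude subsquare n = 13; +1 → 14 = o.

KJ78xo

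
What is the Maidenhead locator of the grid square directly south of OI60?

Latitude square 0; −1 → -1, wraps to 9, carry into field.
Latitude field I = 8; −1 → 7 = H.
The longitude characters are unchanged.

OH69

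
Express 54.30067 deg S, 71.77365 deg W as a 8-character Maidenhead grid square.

Add 180° to longitude and 90° to latitude: 108.22635, 35.69933.
Field: 108.22635/20 → 5 → F, 35.69933/10 → 3 → D; chars FD.
Square: 8.22635/2 → 4, 5.69933/1 → 5; chars 45.
Subsquare: 0.22635/0.0833333 → 2 → c, 0.69933/0.0416667 → 16 → q; chars cq.
Extended square: 0.05968/0.00833333 → 7, 0.03266/0.00416667 → 7; chars 77.

FD45cq77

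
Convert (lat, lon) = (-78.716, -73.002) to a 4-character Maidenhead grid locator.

FB31

Offset from 180°W / 90°S: lon 107.00°, lat 11.28°.
Field: 107.00/20 → 5 → F, 11.28/10 → 1 → B; chars FB.
Square: 7.00/2 → 3, 1.28/1 → 1; chars 31.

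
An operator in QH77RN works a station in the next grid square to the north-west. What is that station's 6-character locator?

QH77qo

Longitude subsquare r = 17; −1 → 16 = q.
Latitude subsquare n = 13; +1 → 14 = o.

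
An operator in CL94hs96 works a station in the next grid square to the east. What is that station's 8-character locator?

CL94is06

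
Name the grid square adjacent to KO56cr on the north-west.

KO56bs

Longitude subsquare c = 2; −1 → 1 = b.
Latitude subsquare r = 17; +1 → 18 = s.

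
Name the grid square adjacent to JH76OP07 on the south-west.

JH76np96

Longitude extended square 0; −1 → -1, wraps to 9, carry into subsquare.
Longitude subsquare o = 14; −1 → 13 = n.
Latitude extended square 7; −1 → 6.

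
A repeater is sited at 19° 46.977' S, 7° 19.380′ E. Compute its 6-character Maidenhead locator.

JH30pf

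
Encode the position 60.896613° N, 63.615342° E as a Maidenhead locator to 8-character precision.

MP10tv35

Add 180° to longitude and 90° to latitude: 243.61534, 150.89661.
Field: lon ⌊243.61534/20⌋ = 12 → M; lat ⌊150.89661/10⌋ = 15 → P.
Square: lon ⌊3.61534/2⌋ = 1; lat ⌊0.89661/1⌋ = 0.
Subsquare: lon ⌊1.61534/0.0833333⌋ = 19 → t; lat ⌊0.89661/0.0416667⌋ = 21 → v.
Extended square: lon ⌊0.03201/0.00833333⌋ = 3; lat ⌊0.02161/0.00416667⌋ = 5.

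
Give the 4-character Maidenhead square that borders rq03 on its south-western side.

QQ92

Longitude square 0; −1 → -1, wraps to 9, carry into field.
Longitude field R = 17; −1 → 16 = Q.
Latitude square 3; −1 → 2.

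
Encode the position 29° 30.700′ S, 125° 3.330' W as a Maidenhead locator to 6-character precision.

Shift to the Maidenhead origin (180°W, 90°S): lon 54.9445, lat 60.4883.
Field (20°×10°, letters A–R): 54.9445/20 → 2 → C, 60.4883/10 → 6 → G; chars CG.
Square (2°×1°, digits 0–9): 14.9445/2 → 7, 0.4883/1 → 0; chars 70.
Subsquare (5′×2.5′, letters a–x): 0.9445/0.0833333 → 11 → l, 0.4883/0.0416667 → 11 → l; chars ll.

CG70ll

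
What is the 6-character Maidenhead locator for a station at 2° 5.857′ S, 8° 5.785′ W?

Add 180° to longitude and 90° to latitude: 171.9036, 87.9024.
Field (20°×10°, letters A–R): lon ⌊171.9036/20⌋ = 8 → I; lat ⌊87.9024/10⌋ = 8 → I.
Square (2°×1°, digits 0–9): lon ⌊11.9036/2⌋ = 5; lat ⌊7.9024/1⌋ = 7.
Subsquare (5′×2.5′, letters a–x): lon ⌊1.9036/0.0833333⌋ = 22 → w; lat ⌊0.9024/0.0416667⌋ = 21 → v.

II57wv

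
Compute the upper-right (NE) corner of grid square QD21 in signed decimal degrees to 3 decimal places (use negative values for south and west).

-58.000, 146.000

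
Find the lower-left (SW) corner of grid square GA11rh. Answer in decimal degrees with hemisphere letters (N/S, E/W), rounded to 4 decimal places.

88.7083° S, 56.5833° W

Field G=6, A=0: +6·20° lon, +0·10° lat → SW at lon -60°, lat -90°.
Square 1, 1: +1·2° lon, +1·1° lat → SW at lon -58°, lat -89°.
Subsquare r=17, h=7: +17·0.0833333° lon, +7·0.0416667° lat → SW at lon -56.5833°, lat -88.7083°.
latitude 88.7083° S, longitude 56.5833° W.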